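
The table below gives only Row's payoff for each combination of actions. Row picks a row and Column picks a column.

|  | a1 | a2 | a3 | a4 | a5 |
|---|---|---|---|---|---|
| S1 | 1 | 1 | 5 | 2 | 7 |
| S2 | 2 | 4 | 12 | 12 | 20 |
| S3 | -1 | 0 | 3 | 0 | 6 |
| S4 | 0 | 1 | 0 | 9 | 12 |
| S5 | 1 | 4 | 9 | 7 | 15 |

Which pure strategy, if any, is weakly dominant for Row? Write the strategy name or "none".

S2 vs S1: a1: 2>1, a2: 4>1, a3: 12>5, a4: 12>2, a5: 20>7.
S2 vs S3: a1: 2>-1, a2: 4>0, a3: 12>3, a4: 12>0, a5: 20>6.
S2 vs S4: a1: 2>0, a2: 4>1, a3: 12>0, a4: 12>9, a5: 20>12.
S2 vs S5: a1: 2>1, a2: 4=4, a3: 12>9, a4: 12>7, a5: 20>15.
S2 is at least as good as every other strategy against every opponent action, so it is weakly dominant.

S2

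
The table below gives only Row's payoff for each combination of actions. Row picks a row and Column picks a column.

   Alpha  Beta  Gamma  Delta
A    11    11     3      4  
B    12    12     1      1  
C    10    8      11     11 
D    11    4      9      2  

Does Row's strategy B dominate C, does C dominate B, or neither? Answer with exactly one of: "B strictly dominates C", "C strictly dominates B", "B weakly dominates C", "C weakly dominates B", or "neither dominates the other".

Compare B to C across each choice by Column: Alpha: 12>10, Beta: 12>8, Gamma: 1<11, Delta: 1<11.
B does better at Alpha, Beta but worse at Gamma, Delta; neither strategy dominates the other.

neither dominates the other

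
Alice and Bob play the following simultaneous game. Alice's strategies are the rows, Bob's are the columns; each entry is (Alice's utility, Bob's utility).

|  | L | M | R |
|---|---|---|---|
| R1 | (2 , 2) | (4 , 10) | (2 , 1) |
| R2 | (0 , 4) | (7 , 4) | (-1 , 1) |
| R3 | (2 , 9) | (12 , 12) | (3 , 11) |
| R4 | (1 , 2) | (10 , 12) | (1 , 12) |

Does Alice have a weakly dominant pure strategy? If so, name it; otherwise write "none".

R3

R3 vs R1: L: 2=2, M: 12>4, R: 3>2.
R3 vs R2: L: 2>0, M: 12>7, R: 3>-1.
R3 vs R4: L: 2>1, M: 12>10, R: 3>1.
R3 is at least as good as every other strategy against every opponent action, so it is weakly dominant.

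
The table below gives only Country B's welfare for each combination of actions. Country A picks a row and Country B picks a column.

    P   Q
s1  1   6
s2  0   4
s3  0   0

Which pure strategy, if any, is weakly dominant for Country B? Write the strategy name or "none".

Q vs P: s1: 6>1, s2: 4>0, s3: 0=0.
Q is at least as good as every other strategy against every opponent action, so it is weakly dominant.

Q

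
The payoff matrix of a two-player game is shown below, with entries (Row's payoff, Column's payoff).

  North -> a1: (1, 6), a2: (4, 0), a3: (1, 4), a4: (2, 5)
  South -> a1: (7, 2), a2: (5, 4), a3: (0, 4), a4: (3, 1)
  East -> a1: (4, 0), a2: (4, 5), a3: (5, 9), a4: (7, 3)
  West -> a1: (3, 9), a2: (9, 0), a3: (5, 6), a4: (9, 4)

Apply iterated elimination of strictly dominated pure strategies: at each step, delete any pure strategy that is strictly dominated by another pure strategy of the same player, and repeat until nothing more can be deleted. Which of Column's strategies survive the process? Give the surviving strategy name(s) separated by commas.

For Row, West strictly dominates North on the remaining columns (a1: 3>1, a2: 9>4, a3: 5>1, a4: 9>2); eliminate North.
Column's strategy a4 is strictly dominated by a3 (South: 4>1, East: 9>3, West: 6>4) and is removed.
Among the remaining strategies, none is strictly dominated by another pure strategy of the same player, so the elimination stops.
Surviving strategies — Row: {South, East, West}; Column: {a1, a2, a3}.

a1, a2, a3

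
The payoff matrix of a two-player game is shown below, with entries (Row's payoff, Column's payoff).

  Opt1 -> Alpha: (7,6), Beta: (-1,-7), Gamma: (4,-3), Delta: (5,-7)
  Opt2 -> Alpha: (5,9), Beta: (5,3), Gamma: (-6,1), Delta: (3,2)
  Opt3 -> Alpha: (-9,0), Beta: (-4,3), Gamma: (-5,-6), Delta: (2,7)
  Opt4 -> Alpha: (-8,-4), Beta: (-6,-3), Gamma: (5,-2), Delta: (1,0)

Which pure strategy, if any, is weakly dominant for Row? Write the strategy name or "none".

Opt1 fails to dominate Opt2 at Beta (-1<5).
Opt2 fails to dominate Opt1 at Alpha (5<7).
Opt3 fails to dominate Opt1 at Alpha (-9<7).
Opt4 fails to dominate Opt1 at Alpha (-8<7).
No single strategy dominates all the others.

none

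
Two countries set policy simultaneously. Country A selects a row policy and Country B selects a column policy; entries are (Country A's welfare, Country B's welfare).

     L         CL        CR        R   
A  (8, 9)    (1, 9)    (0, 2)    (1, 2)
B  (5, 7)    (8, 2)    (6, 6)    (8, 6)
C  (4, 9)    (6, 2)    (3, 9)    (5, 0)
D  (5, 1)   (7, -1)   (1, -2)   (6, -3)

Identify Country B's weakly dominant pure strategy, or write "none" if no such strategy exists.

L vs CL: A: 9=9, B: 7>2, C: 9>2, D: 1>-1.
L vs CR: A: 9>2, B: 7>6, C: 9=9, D: 1>-2.
L vs R: A: 9>2, B: 7>6, C: 9>0, D: 1>-3.
L is at least as good as every other strategy against every opponent action, so it is weakly dominant.

L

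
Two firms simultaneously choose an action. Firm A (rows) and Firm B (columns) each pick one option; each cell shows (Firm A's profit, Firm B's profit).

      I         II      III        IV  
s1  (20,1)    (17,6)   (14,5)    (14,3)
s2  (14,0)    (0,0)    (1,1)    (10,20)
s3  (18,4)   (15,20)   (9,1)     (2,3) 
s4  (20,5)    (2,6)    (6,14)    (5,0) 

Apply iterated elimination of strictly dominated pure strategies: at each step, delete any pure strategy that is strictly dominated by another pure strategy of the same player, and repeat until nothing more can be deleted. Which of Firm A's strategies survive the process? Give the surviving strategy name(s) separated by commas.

s1

Row s2 is eliminated: s1 beats it against every remaining column (I: 20>14, II: 17>0, III: 14>1, IV: 14>10).
For Firm A, s1 strictly dominates s3 on the remaining columns (I: 20>18, II: 17>15, III: 14>9, IV: 14>2); eliminate s3.
Column I is eliminated: II beats it against every remaining row (s1: 6>1, s4: 6>5).
Row s4 is eliminated: s1 beats it against every remaining column (II: 17>2, III: 14>6, IV: 14>5).
Column III is eliminated: II beats it against every remaining row (s1: 6>5).
For Firm B, II strictly dominates IV on the remaining rows (s1: 6>3); eliminate IV.
Among the remaining strategies, none is strictly dominated by another pure strategy of the same player, so the elimination stops.
Surviving strategies — Firm A: {s1}; Firm B: {II}.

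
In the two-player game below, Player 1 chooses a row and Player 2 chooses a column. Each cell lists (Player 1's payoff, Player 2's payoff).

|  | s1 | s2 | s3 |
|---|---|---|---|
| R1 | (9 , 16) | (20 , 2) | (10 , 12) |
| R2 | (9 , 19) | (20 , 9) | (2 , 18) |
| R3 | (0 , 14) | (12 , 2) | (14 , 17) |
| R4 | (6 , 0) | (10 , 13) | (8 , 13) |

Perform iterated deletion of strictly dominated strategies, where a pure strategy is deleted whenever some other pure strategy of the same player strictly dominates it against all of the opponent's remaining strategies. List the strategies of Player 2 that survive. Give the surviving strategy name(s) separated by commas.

Row R4 is eliminated: R1 beats it against every remaining column (s1: 9>6, s2: 20>10, s3: 10>8).
Player 2's strategy s2 is strictly dominated by s1 (R1: 16>2, R2: 19>9, R3: 14>2) and is removed.
Among the remaining strategies, none is strictly dominated by another pure strategy of the same player, so the elimination stops.
Surviving strategies — Player 1: {R1, R2, R3}; Player 2: {s1, s3}.

s1, s3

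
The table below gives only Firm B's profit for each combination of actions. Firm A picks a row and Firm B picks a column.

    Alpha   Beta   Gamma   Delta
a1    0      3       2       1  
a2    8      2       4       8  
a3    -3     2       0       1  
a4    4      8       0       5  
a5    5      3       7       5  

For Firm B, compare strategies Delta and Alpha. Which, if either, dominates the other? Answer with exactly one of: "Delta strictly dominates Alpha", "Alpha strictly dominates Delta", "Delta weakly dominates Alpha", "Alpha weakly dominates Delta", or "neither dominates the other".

Delta weakly dominates Alpha

Compare Delta to Alpha across every action of Firm A: a1: 1>0, a2: 8=8, a3: 1>-3, a4: 5>4, a5: 5=5.
Delta is at least as good everywhere and strictly better somewhere (tied only at a2, a5), so Delta weakly but not strictly dominates Alpha.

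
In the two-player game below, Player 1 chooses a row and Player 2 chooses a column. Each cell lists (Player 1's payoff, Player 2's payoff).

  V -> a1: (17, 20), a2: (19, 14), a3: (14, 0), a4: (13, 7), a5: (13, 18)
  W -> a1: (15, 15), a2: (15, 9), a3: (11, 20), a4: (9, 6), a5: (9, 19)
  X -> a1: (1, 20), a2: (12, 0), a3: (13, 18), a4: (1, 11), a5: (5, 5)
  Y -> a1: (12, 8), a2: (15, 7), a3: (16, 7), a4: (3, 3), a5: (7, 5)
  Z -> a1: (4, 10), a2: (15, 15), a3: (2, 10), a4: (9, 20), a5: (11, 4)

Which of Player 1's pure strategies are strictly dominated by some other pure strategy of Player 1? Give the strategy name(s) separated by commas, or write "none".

Nothing dominates V: W at a1 (17>15); X at a1 (17>1); Y at a1 (17>12); Z at a1 (17>4).
V strictly dominates W — a1: 17>15, a2: 19>15, a3: 14>11, a4: 13>9, a5: 13>9.
X: dominated, since V does at least as well everywhere (a1: 17>1, a2: 19>12, a3: 14>13, a4: 13>1, a5: 13>5).
Y is not dominated — it holds its own against V at a3 (16>14); W at a2 (15=15); X at a1 (12>1); Z at a1 (12>4).
Z is strictly dominated by V (a1: 17>4, a2: 19>15, a3: 14>2, a4: 13>9, a5: 13>11).

W, X, Z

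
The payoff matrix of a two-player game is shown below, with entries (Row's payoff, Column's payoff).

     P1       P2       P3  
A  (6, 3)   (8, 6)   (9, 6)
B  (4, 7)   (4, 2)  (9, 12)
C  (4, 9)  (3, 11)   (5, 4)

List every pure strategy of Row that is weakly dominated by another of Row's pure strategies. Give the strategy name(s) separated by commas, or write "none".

A is not dominated — it holds its own against B at P1 (6>4); C at P1 (6>4).
B: dominated, since A does at least as well everywhere (P1: 6>4, P2: 8>4, P3: 9=9).
A weakly dominates C — P1: 6>4, P2: 8>3, P3: 9>5.

B, C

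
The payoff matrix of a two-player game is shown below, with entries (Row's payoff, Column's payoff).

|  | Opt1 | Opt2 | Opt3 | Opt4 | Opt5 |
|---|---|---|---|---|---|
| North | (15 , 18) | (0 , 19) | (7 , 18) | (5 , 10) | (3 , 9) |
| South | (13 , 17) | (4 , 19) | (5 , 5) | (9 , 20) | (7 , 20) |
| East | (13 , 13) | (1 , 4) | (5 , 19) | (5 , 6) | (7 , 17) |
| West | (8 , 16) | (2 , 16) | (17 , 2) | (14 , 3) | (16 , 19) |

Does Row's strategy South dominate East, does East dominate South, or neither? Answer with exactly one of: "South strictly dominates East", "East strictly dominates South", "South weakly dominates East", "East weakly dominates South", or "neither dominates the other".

Compare South to East across each choice by Column: Opt1: 13=13, Opt2: 4>1, Opt3: 5=5, Opt4: 9>5, Opt5: 7=7.
South is at least as good everywhere and strictly better somewhere (tied only at Opt1, Opt3, Opt5), so South weakly but not strictly dominates East.

South weakly dominates East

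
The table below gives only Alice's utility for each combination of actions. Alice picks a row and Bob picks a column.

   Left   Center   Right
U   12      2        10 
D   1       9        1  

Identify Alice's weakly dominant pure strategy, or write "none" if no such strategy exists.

U fails to dominate D at Center (2<9).
D fails to dominate U at Left (1<12).
No single strategy dominates all the others.

none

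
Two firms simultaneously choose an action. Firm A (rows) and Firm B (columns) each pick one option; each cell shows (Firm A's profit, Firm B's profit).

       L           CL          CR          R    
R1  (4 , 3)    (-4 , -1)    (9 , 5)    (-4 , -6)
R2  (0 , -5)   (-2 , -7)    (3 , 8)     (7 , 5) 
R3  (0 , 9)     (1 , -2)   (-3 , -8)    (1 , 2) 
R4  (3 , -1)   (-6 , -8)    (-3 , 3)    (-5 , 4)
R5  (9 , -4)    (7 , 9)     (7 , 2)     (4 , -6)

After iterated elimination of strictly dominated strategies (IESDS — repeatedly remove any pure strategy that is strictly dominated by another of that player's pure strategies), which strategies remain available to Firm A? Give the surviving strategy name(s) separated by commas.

For Firm A, R5 strictly dominates R3 on the remaining columns (L: 9>0, CL: 7>1, CR: 7>-3, R: 4>1); eliminate R3.
For Firm A, R1 strictly dominates R4 on the remaining columns (L: 4>3, CL: -4>-6, CR: 9>-3, R: -4>-5); eliminate R4.
Column L is eliminated: CR beats it against every remaining row (R1: 5>3, R2: 8>-5, R5: 2>-4).
Firm B's strategy R is strictly dominated by CR (R1: 5>-6, R2: 8>5, R5: 2>-6) and is removed.
For Firm A, R5 strictly dominates R2 on the remaining columns (CL: 7>-2, CR: 7>3); eliminate R2.
Among the remaining strategies, none is strictly dominated by another pure strategy of the same player, so the elimination stops.
Surviving strategies — Firm A: {R1, R5}; Firm B: {CL, CR}.

R1, R5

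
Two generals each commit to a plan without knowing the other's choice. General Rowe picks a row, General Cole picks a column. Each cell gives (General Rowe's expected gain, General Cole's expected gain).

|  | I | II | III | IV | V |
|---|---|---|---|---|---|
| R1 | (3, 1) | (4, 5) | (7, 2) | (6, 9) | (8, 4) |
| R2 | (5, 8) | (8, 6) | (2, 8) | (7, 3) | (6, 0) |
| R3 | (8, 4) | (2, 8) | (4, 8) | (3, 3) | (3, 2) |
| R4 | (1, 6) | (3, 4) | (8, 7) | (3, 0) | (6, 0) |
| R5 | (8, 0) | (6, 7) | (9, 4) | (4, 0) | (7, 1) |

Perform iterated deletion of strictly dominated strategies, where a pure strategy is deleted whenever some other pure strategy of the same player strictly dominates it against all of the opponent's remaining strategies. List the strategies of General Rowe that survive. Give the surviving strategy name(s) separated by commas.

R1, R2, R3, R5

Row R4 is eliminated: R5 beats it against every remaining column (I: 8>1, II: 6>3, III: 9>8, IV: 4>3, V: 7>6).
Column V is eliminated: II beats it against every remaining row (R1: 5>4, R2: 6>0, R3: 8>2, R5: 7>1).
Among the remaining strategies, none is strictly dominated by another pure strategy of the same player, so the elimination stops.
Surviving strategies — General Rowe: {R1, R2, R3, R5}; General Cole: {I, II, III, IV}.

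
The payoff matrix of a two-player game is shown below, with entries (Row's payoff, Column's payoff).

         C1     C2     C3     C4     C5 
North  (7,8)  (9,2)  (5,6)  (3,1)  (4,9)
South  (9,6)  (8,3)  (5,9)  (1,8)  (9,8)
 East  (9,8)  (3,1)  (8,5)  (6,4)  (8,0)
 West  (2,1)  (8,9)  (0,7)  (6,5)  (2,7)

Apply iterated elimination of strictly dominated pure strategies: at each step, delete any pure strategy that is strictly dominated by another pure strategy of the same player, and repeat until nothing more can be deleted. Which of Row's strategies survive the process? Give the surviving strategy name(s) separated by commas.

For Column, C3 strictly dominates C4 on the remaining rows (North: 6>1, South: 9>8, East: 5>4, West: 7>5); eliminate C4.
For Row, North strictly dominates West on the remaining columns (C1: 7>2, C2: 9>8, C3: 5>0, C5: 4>2); eliminate West.
Column C2 is eliminated: C1 beats it against every remaining row (North: 8>2, South: 6>3, East: 8>1).
Row North is eliminated: East beats it against every remaining column (C1: 9>7, C3: 8>5, C5: 8>4).
Column's strategy C5 is strictly dominated by C3 (South: 9>8, East: 5>0) and is removed.
Among the remaining strategies, none is strictly dominated by another pure strategy of the same player, so the elimination stops.
Surviving strategies — Row: {South, East}; Column: {C1, C3}.

South, East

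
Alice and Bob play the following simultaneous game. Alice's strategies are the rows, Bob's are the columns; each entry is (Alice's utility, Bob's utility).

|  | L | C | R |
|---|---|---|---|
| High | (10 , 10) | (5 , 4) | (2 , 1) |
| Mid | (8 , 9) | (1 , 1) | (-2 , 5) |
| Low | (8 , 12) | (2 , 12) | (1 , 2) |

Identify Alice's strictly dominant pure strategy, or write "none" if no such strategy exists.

High vs Mid: L: 10>8, C: 5>1, R: 2>-2.
High vs Low: L: 10>8, C: 5>2, R: 2>1.
High strictly beats every other strategy against every opponent action, so it is strictly dominant.

High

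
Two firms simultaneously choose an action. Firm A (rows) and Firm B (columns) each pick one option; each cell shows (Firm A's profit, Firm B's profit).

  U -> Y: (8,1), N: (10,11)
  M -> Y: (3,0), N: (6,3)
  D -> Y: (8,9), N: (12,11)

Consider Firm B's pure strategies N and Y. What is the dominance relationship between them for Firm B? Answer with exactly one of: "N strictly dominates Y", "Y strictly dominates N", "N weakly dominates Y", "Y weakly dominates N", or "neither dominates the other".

N strictly dominates Y

N's payoffs vs Y's, by Firm A's action — U: 11>1, M: 3>0, D: 11>9.
Every comparison favours N, so N strictly dominates Y.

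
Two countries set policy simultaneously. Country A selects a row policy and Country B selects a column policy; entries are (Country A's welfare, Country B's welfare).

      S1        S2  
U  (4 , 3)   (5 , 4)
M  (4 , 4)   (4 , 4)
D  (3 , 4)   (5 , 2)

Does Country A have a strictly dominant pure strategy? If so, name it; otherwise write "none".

none

U fails to dominate M at S1 (4=4).
M fails to dominate U at S1 (4=4).
D fails to dominate U at S1 (3<4).
No single strategy dominates all the others.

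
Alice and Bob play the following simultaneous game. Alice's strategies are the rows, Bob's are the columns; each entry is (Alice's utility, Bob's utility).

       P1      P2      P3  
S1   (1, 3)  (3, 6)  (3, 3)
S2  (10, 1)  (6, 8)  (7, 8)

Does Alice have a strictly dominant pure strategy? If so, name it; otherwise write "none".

S2 vs S1: P1: 10>1, P2: 6>3, P3: 7>3.
S2 strictly beats every other strategy against every opponent action, so it is strictly dominant.

S2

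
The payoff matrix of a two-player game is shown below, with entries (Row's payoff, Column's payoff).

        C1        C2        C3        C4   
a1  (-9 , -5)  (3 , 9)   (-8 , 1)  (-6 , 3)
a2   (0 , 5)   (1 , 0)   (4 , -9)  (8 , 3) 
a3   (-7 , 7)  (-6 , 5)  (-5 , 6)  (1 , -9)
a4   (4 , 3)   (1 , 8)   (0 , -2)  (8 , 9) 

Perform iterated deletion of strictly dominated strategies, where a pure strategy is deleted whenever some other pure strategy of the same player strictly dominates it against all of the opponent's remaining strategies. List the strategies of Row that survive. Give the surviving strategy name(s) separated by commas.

a1, a2, a4

Row's strategy a3 is strictly dominated by a2 (C1: 0>-7, C2: 1>-6, C3: 4>-5, C4: 8>1) and is removed.
Column's strategy C3 is strictly dominated by C2 (a1: 9>1, a2: 0>-9, a4: 8>-2) and is removed.
Among the remaining strategies, none is strictly dominated by another pure strategy of the same player, so the elimination stops.
Surviving strategies — Row: {a1, a2, a4}; Column: {C1, C2, C4}.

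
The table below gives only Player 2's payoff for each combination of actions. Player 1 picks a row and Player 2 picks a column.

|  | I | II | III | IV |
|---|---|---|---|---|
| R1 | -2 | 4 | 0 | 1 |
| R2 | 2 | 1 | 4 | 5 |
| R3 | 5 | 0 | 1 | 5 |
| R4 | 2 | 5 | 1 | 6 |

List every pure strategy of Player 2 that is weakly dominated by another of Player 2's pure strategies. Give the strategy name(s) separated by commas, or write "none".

I, III

I: dominated, since IV does at least as well everywhere (R1: 1>-2, R2: 5>2, R3: 5=5, R4: 6>2).
II is not dominated — it holds its own against I at R1 (4>-2); III at R1 (4>0); IV at R1 (4>1).
IV weakly dominates III — R1: 1>0, R2: 5>4, R3: 5>1, R4: 6>1.
IV is not dominated — it holds its own against I at R1 (1>-2); II at R2 (5>1); III at R1 (1>0).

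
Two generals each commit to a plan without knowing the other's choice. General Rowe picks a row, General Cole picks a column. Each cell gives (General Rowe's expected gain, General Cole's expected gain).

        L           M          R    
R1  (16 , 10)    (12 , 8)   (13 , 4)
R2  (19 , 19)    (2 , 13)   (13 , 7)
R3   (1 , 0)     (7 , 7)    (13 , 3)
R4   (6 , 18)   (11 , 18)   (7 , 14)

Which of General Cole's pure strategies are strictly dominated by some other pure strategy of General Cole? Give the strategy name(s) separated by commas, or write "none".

R

Nothing dominates L: M at R1 (10>8); R at R1 (10>4).
M is not dominated — it holds its own against L at R3 (7>0); R at R1 (8>4).
R: dominated, since M does at least as well everywhere (R1: 8>4, R2: 13>7, R3: 7>3, R4: 18>14).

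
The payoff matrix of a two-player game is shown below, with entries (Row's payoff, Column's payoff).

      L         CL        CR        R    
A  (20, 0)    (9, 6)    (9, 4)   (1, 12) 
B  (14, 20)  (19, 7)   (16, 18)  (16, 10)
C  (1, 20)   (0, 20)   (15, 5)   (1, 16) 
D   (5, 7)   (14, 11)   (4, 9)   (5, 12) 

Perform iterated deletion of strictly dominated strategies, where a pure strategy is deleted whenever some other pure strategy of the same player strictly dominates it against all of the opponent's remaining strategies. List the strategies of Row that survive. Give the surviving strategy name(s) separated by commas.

A, B

For Row, B strictly dominates C on the remaining columns (L: 14>1, CL: 19>0, CR: 16>15, R: 16>1); eliminate C.
Row's strategy D is strictly dominated by B (L: 14>5, CL: 19>14, CR: 16>4, R: 16>5) and is removed.
For Column, R strictly dominates CL on the remaining rows (A: 12>6, B: 10>7); eliminate CL.
Among the remaining strategies, none is strictly dominated by another pure strategy of the same player, so the elimination stops.
Surviving strategies — Row: {A, B}; Column: {L, CR, R}.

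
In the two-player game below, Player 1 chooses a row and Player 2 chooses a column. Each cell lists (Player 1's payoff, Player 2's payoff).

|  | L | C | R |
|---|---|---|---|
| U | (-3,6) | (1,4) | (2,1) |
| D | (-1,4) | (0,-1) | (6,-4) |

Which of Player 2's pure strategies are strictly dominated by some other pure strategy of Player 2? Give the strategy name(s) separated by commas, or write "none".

C, R

L is not dominated — it holds its own against C at U (6>4); R at U (6>1).
L strictly dominates C — U: 6>4, D: 4>-1.
R: dominated, since L does at least as well everywhere (U: 6>1, D: 4>-4).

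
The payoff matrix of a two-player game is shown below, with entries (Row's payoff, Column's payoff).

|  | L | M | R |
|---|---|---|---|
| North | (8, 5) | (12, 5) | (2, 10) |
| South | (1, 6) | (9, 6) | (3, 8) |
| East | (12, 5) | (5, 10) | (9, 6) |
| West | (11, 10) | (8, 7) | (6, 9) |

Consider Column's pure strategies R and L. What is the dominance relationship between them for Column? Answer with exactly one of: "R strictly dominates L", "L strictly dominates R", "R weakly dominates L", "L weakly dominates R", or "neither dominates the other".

Compare R to L across each choice by Row: North: 10>5, South: 8>6, East: 6>5, West: 9<10.
R does better at North, South, East but worse at West; neither strategy dominates the other.

neither dominates the other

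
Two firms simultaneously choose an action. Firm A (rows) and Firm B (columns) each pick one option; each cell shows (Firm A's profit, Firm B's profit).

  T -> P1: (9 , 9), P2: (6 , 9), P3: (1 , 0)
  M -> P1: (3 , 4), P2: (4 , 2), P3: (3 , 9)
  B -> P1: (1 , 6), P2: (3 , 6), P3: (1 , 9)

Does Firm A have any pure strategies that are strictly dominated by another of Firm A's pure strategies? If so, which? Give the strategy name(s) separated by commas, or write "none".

T: no other strategy beats it everywhere (M at P1 (9>3); B at P1 (9>1)).
M: no other strategy beats it everywhere (T at P3 (3>1); B at P1 (3>1)).
B is strictly dominated by M (P1: 3>1, P2: 4>3, P3: 3>1).

B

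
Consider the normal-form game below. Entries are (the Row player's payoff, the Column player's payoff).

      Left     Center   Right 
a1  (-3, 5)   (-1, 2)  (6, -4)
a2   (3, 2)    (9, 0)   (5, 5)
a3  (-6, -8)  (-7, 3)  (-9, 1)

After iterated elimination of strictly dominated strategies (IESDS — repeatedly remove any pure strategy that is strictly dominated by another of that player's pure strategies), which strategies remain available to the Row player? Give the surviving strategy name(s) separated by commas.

a1, a2

The Row player's strategy a3 is strictly dominated by a1 (Left: -3>-6, Center: -1>-7, Right: 6>-9) and is removed.
For the Column player, Left strictly dominates Center on the remaining rows (a1: 5>2, a2: 2>0); eliminate Center.
Among the remaining strategies, none is strictly dominated by another pure strategy of the same player, so the elimination stops.
Surviving strategies — the Row player: {a1, a2}; the Column player: {Left, Right}.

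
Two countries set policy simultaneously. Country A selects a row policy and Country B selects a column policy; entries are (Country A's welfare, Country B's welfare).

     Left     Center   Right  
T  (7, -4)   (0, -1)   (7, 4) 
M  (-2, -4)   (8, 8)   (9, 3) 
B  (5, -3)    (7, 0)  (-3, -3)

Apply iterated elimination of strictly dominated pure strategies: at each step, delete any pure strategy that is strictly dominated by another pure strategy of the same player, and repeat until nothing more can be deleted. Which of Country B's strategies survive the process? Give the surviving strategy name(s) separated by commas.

For Country B, Center strictly dominates Left on the remaining rows (T: -1>-4, M: 8>-4, B: 0>-3); eliminate Left.
For Country A, M strictly dominates T on the remaining columns (Center: 8>0, Right: 9>7); eliminate T.
Row B is eliminated: M beats it against every remaining column (Center: 8>7, Right: 9>-3).
Country B's strategy Right is strictly dominated by Center (M: 8>3) and is removed.
Among the remaining strategies, none is strictly dominated by another pure strategy of the same player, so the elimination stops.
Surviving strategies — Country A: {M}; Country B: {Center}.

Center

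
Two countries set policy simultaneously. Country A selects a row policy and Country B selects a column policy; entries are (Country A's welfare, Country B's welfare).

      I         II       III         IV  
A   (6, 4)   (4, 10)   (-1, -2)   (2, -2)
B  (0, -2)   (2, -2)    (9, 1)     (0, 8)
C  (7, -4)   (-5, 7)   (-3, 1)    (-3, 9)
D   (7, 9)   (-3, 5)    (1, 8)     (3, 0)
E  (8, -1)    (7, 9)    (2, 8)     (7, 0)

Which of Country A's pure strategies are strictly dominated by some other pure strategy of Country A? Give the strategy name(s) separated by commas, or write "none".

A, C, D

E strictly dominates A — I: 8>6, II: 7>4, III: 2>-1, IV: 7>2.
B is not dominated — it holds its own against A at III (9>-1); C at II (2>-5); D at II (2>-3); E at III (9>2).
E strictly dominates C — I: 8>7, II: 7>-5, III: 2>-3, IV: 7>-3.
D: dominated, since E does at least as well everywhere (I: 8>7, II: 7>-3, III: 2>1, IV: 7>3).
E: no other strategy beats it everywhere (A at I (8>6); B at I (8>0); C at I (8>7); D at I (8>7)).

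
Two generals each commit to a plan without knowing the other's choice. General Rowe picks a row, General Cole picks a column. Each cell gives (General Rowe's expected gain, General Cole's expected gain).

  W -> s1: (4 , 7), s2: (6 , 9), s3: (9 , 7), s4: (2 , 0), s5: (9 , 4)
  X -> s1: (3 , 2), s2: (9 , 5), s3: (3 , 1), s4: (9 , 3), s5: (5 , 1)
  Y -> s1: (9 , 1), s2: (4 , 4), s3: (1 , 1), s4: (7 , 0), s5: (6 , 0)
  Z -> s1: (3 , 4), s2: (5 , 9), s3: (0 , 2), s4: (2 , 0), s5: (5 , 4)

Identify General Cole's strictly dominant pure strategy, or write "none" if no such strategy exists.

s2 vs s1: W: 9>7, X: 5>2, Y: 4>1, Z: 9>4.
s2 vs s3: W: 9>7, X: 5>1, Y: 4>1, Z: 9>2.
s2 vs s4: W: 9>0, X: 5>3, Y: 4>0, Z: 9>0.
s2 vs s5: W: 9>4, X: 5>1, Y: 4>0, Z: 9>4.
s2 strictly beats every other strategy against every opponent action, so it is strictly dominant.

s2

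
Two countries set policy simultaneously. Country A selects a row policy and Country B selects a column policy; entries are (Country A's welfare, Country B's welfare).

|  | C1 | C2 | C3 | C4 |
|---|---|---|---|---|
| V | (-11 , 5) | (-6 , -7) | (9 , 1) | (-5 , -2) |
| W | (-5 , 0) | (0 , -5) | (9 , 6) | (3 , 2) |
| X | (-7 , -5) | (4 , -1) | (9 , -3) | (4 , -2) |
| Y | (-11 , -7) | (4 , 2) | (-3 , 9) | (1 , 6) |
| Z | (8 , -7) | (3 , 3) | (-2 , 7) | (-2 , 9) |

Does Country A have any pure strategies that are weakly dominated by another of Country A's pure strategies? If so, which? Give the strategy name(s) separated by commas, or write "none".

W weakly dominates V — C1: -5>-11, C2: 0>-6, C3: 9=9, C4: 3>-5.
W is not dominated — it holds its own against V at C1 (-5>-11); X at C1 (-5>-7); Y at C1 (-5>-11); Z at C3 (9>-2).
X is not dominated — it holds its own against V at C1 (-7>-11); W at C2 (4>0); Y at C1 (-7>-11); Z at C2 (4>3).
Y: dominated, since X does at least as well everywhere (C1: -7>-11, C2: 4=4, C3: 9>-3, C4: 4>1).
Z is not dominated — it holds its own against V at C1 (8>-11); W at C1 (8>-5); X at C1 (8>-7); Y at C1 (8>-11).

V, Y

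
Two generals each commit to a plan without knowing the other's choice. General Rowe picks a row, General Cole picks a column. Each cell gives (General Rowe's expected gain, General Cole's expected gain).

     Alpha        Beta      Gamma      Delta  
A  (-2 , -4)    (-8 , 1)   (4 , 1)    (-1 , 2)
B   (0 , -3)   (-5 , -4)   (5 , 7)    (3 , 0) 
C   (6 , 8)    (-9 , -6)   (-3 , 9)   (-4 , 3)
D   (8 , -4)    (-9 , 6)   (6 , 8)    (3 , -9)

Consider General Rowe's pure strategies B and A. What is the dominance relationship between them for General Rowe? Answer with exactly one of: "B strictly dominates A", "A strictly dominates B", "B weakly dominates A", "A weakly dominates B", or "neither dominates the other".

B strictly dominates A

Compare B to A across every action of General Cole: Alpha: 0>-2, Beta: -5>-8, Gamma: 5>4, Delta: 3>-1.
Every comparison favours B, so B strictly dominates A.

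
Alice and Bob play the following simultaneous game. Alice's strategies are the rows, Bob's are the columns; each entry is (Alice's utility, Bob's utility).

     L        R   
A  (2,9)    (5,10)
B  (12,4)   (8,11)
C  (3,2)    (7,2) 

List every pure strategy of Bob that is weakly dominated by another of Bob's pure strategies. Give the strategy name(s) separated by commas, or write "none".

R weakly dominates L — A: 10>9, B: 11>4, C: 2=2.
R: no other strategy beats it everywhere (L at A (10>9)).

L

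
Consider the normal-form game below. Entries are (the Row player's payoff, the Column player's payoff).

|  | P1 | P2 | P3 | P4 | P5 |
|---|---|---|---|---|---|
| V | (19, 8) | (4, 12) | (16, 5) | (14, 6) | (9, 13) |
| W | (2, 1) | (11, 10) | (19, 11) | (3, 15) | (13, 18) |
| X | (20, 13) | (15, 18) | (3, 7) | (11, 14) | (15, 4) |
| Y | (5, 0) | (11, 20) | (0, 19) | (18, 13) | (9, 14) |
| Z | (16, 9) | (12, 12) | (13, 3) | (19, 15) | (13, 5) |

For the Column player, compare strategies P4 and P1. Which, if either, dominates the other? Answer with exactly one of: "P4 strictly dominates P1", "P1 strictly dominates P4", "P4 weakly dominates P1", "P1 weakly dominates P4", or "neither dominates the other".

P4's payoffs vs P1's, by the Row player's action — V: 6<8, W: 15>1, X: 14>13, Y: 13>0, Z: 15>9.
P4 does better at W, X, Y, Z but worse at V; neither strategy dominates the other.

neither dominates the other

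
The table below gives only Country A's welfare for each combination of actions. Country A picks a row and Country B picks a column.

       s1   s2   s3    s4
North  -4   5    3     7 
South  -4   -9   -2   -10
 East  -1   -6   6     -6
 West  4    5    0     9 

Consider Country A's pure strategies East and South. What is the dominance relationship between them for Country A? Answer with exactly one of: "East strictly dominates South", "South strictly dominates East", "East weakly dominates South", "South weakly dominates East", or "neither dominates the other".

East's payoffs vs South's, by Country B's action — s1: -1>-4, s2: -6>-9, s3: 6>-2, s4: -6>-10.
Every comparison favours East, so East strictly dominates South.

East strictly dominates South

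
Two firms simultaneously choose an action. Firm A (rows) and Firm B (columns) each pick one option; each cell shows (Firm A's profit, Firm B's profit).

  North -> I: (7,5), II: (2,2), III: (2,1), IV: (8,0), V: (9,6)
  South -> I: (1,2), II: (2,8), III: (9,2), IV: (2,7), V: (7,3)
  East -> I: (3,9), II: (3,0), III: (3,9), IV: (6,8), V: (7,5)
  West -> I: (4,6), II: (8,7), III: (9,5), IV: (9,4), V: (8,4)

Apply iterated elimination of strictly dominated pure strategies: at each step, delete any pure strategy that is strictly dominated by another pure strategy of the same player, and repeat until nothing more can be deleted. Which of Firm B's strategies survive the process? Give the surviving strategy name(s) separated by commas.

I, II, V

For Firm A, West strictly dominates East on the remaining columns (I: 4>3, II: 8>3, III: 9>3, IV: 9>6, V: 8>7); eliminate East.
Firm B's strategy III is strictly dominated by II (North: 2>1, South: 8>2, West: 7>5) and is removed.
Row South is eliminated: West beats it against every remaining column (I: 4>1, II: 8>2, IV: 9>2, V: 8>7).
For Firm B, I strictly dominates IV on the remaining rows (North: 5>0, West: 6>4); eliminate IV.
Among the remaining strategies, none is strictly dominated by another pure strategy of the same player, so the elimination stops.
Surviving strategies — Firm A: {North, West}; Firm B: {I, II, V}.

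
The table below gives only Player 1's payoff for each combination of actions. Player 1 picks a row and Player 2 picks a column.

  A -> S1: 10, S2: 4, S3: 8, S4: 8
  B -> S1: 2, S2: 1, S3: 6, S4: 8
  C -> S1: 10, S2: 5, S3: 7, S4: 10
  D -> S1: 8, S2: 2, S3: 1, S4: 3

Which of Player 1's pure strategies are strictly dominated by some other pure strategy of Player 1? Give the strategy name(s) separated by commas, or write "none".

A: no other strategy beats it everywhere (B at S1 (10>2); C at S1 (10=10); D at S1 (10>8)).
C strictly dominates B — S1: 10>2, S2: 5>1, S3: 7>6, S4: 10>8.
C: no other strategy beats it everywhere (A at S1 (10=10); B at S1 (10>2); D at S1 (10>8)).
A strictly dominates D — S1: 10>8, S2: 4>2, S3: 8>1, S4: 8>3.

B, D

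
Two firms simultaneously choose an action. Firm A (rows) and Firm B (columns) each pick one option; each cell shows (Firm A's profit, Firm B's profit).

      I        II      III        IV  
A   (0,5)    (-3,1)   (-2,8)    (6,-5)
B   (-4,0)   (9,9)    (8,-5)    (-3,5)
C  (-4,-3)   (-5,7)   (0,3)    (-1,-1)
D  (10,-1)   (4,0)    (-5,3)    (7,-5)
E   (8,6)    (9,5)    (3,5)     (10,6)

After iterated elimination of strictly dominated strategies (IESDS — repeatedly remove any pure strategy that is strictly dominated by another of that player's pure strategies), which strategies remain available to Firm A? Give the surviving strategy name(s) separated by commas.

B, D, E

Firm A's strategy A is strictly dominated by E (I: 8>0, II: 9>-3, III: 3>-2, IV: 10>6) and is removed.
For Firm A, E strictly dominates C on the remaining columns (I: 8>-4, II: 9>-5, III: 3>0, IV: 10>-1); eliminate C.
Among the remaining strategies, none is strictly dominated by another pure strategy of the same player, so the elimination stops.
Surviving strategies — Firm A: {B, D, E}; Firm B: {I, II, III, IV}.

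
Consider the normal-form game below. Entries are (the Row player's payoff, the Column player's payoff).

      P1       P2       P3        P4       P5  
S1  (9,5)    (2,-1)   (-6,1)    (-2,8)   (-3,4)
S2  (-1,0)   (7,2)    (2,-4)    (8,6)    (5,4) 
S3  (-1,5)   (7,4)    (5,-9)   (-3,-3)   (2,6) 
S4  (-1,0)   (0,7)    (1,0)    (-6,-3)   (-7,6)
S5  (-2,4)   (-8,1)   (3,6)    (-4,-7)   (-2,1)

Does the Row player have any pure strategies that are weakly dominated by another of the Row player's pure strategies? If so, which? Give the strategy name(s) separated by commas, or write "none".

Nothing dominates S1: S2 at P1 (9>-1); S3 at P1 (9>-1); S4 at P1 (9>-1); S5 at P1 (9>-2).
S2 is not dominated — it holds its own against S1 at P2 (7>2); S3 at P4 (8>-3); S4 at P2 (7>0); S5 at P1 (-1>-2).
S3 is not dominated — it holds its own against S1 at P2 (7>2); S2 at P3 (5>2); S4 at P2 (7>0); S5 at P1 (-1>-2).
S4: dominated, since S2 does at least as well everywhere (P1: -1=-1, P2: 7>0, P3: 2>1, P4: 8>-6, P5: 5>-7).
S3 weakly dominates S5 — P1: -1>-2, P2: 7>-8, P3: 5>3, P4: -3>-4, P5: 2>-2.

S4, S5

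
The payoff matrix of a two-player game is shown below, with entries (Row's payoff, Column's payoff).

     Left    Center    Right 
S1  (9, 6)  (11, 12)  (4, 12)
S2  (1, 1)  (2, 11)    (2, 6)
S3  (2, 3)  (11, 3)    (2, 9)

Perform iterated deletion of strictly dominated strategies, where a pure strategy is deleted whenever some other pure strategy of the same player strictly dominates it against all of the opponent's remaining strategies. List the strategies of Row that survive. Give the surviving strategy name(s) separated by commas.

For Row, S1 strictly dominates S2 on the remaining columns (Left: 9>1, Center: 11>2, Right: 4>2); eliminate S2.
Column Left is eliminated: Right beats it against every remaining row (S1: 12>6, S3: 9>3).
Among the remaining strategies, none is strictly dominated by another pure strategy of the same player, so the elimination stops.
Surviving strategies — Row: {S1, S3}; Column: {Center, Right}.

S1, S3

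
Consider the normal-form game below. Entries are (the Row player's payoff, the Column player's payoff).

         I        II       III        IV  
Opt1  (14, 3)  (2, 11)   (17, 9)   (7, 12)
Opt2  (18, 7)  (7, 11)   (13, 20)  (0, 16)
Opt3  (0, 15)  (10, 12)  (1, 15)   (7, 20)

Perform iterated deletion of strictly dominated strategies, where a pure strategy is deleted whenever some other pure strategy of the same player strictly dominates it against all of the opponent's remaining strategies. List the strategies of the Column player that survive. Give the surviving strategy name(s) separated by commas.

IV

Column I is eliminated: IV beats it against every remaining row (Opt1: 12>3, Opt2: 16>7, Opt3: 20>15).
The Column player's strategy II is strictly dominated by IV (Opt1: 12>11, Opt2: 16>11, Opt3: 20>12) and is removed.
Row Opt2 is eliminated: Opt1 beats it against every remaining column (III: 17>13, IV: 7>0).
Column III is eliminated: IV beats it against every remaining row (Opt1: 12>9, Opt3: 20>15).
Among the remaining strategies, none is strictly dominated by another pure strategy of the same player, so the elimination stops.
Surviving strategies — the Row player: {Opt1, Opt3}; the Column player: {IV}.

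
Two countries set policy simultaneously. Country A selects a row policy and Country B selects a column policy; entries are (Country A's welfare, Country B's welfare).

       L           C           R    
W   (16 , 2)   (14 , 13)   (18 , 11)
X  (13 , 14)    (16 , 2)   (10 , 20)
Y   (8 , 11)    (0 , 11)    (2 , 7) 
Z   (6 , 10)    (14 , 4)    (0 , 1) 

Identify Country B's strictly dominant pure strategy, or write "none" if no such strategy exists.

none

L fails to dominate C at W (2<13).
C fails to dominate L at X (2<14).
R fails to dominate L at Y (7<11).
No single strategy dominates all the others.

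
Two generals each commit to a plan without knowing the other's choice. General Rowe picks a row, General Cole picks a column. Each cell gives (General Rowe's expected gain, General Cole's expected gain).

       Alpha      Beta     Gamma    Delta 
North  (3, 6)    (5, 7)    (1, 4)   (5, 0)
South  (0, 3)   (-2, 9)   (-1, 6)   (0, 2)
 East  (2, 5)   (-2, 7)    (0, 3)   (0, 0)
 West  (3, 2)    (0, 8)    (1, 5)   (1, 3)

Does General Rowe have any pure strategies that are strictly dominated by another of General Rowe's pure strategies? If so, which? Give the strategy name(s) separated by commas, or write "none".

North is not dominated — it holds its own against South at Alpha (3>0); East at Alpha (3>2); West at Alpha (3=3).
South: dominated, since North does at least as well everywhere (Alpha: 3>0, Beta: 5>-2, Gamma: 1>-1, Delta: 5>0).
North strictly dominates East — Alpha: 3>2, Beta: 5>-2, Gamma: 1>0, Delta: 5>0.
West: no other strategy beats it everywhere (North at Alpha (3=3); South at Alpha (3>0); East at Alpha (3>2)).

South, East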